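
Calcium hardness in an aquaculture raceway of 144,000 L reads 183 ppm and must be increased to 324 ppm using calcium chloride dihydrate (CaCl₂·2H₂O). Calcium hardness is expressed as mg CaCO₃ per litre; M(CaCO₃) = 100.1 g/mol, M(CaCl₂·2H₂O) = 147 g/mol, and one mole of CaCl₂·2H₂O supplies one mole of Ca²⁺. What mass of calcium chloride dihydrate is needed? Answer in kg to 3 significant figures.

29.8 kg

Hardness to add: (324 − 183) = 141 mg/L as CaCO₃ × 144,000 L = 20,300 g as CaCO₃.
Moles of Ca²⁺ (1 mol Ca²⁺ ≡ 1 mol CaCO₃): 20,300 / 100.1 g/mol = 202.8 mol.
Mass of CaCl₂·2H₂O: 202.8 × 147 = 29,820 g.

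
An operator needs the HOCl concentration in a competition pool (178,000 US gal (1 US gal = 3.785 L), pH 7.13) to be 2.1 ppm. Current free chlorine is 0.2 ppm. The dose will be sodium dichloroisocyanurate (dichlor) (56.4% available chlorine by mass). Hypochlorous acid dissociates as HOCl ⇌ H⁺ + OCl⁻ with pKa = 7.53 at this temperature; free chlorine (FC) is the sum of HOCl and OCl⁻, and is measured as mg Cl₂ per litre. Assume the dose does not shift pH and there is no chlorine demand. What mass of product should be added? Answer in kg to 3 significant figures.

Volume: 178,000 US gal × 3.785 L/gal = 673,730 L.
[OCl⁻]/[HOCl] = 10^(pH − pKa) = 10^(7.13 − 7.53) = 0.3981; fraction as HOCl = 1/(1 + 0.3981) = 0.7153.
Free chlorine required for 2.1 ppm HOCl: 2.1 / 0.7153 = 2.936 ppm.
FC to add: 2.936 − 0.2 = 2.736 mg/L as Cl₂.
Cl₂ equivalent: 2.736 mg/L × 673,730 L = 1843 g.
Product at 56.4% available Cl: 1843 / 0.564 = 3268 g.

3.27 kg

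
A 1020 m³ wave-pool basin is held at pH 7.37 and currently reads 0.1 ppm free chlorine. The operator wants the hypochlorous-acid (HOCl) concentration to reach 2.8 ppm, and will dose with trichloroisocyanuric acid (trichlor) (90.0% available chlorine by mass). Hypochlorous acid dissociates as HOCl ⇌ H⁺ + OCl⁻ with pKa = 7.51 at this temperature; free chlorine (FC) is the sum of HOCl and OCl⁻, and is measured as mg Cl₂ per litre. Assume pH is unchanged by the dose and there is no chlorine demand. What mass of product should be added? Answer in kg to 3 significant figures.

Volume: 1020 m³ = 1,020,000 L.
[OCl⁻]/[HOCl] = 10^(pH − pKa) = 10^(7.37 − 7.51) = 0.7244; fraction as HOCl = 1/(1 + 0.7244) = 0.5799.
Free chlorine required for 2.8 ppm HOCl: 2.8 / 0.5799 = 4.828 ppm.
FC to add: 4.828 − 0.1 = 4.728 mg/L as Cl₂.
Cl₂ equivalent: 4.728 mg/L × 1,020,000 L = 4823 g.
Product at 90.0% available Cl: 4823 / 0.9 = 5359 g.

5.36 kg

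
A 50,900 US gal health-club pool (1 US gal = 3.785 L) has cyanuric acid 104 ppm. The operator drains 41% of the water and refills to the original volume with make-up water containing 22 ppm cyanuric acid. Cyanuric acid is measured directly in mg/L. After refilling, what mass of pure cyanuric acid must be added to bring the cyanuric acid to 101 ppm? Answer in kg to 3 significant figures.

Volume: 50,900 US gal × 3.785 L/gal = 192,656 L.
After draining 41% and refilling: 104 × 0.59 + 22 × 0.41 = 70.38 ppm.
Deficit to target: 101 − 70.38 = 30.62 mg/L.
Mass: 30.62 mg/L × 192,656 L = 5899 g cyanuric acid.

5.90 kg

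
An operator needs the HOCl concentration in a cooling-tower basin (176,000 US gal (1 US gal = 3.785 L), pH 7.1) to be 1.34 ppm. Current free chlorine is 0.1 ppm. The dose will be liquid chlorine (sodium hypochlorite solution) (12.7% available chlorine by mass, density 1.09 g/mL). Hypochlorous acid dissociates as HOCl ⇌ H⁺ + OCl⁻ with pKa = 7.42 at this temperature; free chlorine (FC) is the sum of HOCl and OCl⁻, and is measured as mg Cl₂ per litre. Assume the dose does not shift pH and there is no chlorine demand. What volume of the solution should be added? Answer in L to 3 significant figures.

9.05 L

Volume: 176,000 US gal × 3.785 L/gal = 666,160 L.
[OCl⁻]/[HOCl] = 10^(pH − pKa) = 10^(7.1 − 7.42) = 0.4786; fraction as HOCl = 1/(1 + 0.4786) = 0.6763.
Free chlorine required for 1.34 ppm HOCl: 1.34 / 0.6763 = 1.981 ppm.
FC to add: 1.981 − 0.1 = 1.881 mg/L as Cl₂.
Cl₂ equivalent: 1.881 mg/L × 666,160 L = 1253 g.
Product at 12.7% available Cl: 1253 / 0.127 = 9868 g.
Volume: 9868 g ÷ 1.09 g/mL = 9054 mL.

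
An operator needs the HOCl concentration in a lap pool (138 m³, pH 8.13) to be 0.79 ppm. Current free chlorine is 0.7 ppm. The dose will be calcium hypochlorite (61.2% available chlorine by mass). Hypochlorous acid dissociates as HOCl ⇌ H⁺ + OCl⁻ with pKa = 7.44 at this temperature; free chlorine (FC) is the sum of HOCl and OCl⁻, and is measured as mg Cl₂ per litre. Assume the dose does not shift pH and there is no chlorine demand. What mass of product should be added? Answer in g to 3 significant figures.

893 g

Volume: 138 m³ = 138,000 L.
[OCl⁻]/[HOCl] = 10^(pH − pKa) = 10^(8.13 − 7.44) = 4.898; fraction as HOCl = 1/(1 + 4.898) = 0.1696.
Free chlorine required for 0.79 ppm HOCl: 0.79 / 0.1696 = 4.659 ppm.
FC to add: 4.659 − 0.7 = 3.959 mg/L as Cl₂.
Cl₂ equivalent: 3.959 mg/L × 138,000 L = 546.4 g.
Product at 61.2% available Cl: 546.4 / 0.612 = 892.8 g.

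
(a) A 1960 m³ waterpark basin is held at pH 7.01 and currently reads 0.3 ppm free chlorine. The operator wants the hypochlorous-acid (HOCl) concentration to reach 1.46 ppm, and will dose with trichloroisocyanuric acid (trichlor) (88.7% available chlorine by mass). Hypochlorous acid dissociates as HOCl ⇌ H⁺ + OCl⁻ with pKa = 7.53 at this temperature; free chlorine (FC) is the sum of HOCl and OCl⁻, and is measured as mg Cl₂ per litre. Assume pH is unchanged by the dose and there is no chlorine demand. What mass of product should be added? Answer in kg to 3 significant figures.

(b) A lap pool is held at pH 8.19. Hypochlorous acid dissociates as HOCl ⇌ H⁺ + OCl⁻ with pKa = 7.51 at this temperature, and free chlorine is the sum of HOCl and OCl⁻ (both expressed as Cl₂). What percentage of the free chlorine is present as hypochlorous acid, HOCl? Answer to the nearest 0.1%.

(a) Volume: 1960 m³ = 1,960,000 L.
(a) [OCl⁻]/[HOCl] = 10^(pH − pKa) = 10^(7.01 − 7.53) = 0.302; fraction as HOCl = 1/(1 + 0.302) = 0.7681.
(a) Free chlorine required for 1.46 ppm HOCl: 1.46 / 0.7681 = 1.901 ppm.
(a) FC to add: 1.901 − 0.3 = 1.601 mg/L as Cl₂.
(a) Cl₂ equivalent: 1.601 mg/L × 1,960,000 L = 3138 g.
(a) Product at 88.7% available Cl: 3138 / 0.887 = 3538 g.

(b) [OCl⁻]/[HOCl] = 10^(pH − pKa) = 10^(8.19 − 7.51) = 10^0.68 = 4.786.
(b) Fraction as HOCl = 1 / (1 + 4.786) = 0.1728.

(a) 3.54 kg; (b) 17.3%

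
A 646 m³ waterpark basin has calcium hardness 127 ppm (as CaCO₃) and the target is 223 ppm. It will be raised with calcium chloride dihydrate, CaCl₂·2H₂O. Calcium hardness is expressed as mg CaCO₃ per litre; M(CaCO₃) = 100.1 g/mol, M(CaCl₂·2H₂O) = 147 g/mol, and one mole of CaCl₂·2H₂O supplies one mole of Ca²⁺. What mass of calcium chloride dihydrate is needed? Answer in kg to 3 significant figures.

Volume: 646 m³ = 646,000 L.
Hardness to add: (223 − 127) = 96 mg/L as CaCO₃ × 646,000 L = 62,020 g as CaCO₃.
Moles of Ca²⁺ (1 mol Ca²⁺ ≡ 1 mol CaCO₃): 62,020 / 100.1 g/mol = 619.5 mol.
Mass of CaCl₂·2H₂O: 619.5 × 147 = 91,070 g.

91.1 kg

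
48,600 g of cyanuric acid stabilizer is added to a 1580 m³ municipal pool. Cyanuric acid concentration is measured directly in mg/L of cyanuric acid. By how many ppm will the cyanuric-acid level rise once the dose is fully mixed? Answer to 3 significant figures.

30.8 ppm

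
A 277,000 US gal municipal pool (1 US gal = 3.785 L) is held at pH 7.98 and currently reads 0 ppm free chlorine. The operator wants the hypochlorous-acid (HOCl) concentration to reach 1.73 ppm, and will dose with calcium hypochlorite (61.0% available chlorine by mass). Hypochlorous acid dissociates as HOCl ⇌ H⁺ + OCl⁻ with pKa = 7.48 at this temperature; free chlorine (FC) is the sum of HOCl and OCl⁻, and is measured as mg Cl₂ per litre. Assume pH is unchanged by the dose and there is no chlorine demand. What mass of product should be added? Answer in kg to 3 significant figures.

12.4 kg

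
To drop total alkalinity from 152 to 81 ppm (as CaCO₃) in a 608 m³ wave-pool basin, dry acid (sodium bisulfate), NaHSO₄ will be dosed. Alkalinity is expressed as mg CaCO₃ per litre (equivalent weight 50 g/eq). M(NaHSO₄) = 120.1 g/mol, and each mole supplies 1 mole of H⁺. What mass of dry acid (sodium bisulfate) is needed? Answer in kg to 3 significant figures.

Volume: 608 m³ = 608,000 L.
Alkalinity to neutralize: (152 − 81) = 71 mg/L as CaCO₃ × 608,000 L = 43,170 g as CaCO₃.
Equivalents of H⁺ required: 43,170 ÷ 50 g/eq = 863.4 eq = 863.4 mol NaHSO₄.
Mass of NaHSO₄: 863.4 × 120.1 = 103,700 g.

104 kg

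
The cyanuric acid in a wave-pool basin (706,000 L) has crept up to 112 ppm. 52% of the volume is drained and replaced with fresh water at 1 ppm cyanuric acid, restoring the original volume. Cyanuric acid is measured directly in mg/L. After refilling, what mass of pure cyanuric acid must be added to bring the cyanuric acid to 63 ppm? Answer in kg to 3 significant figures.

6.16 kg

After draining 52% and refilling: 112 × 0.48 + 1 × 0.52 = 54.28 ppm.
Deficit to target: 63 − 54.28 = 8.72 mg/L.
Mass: 8.72 mg/L × 706,000 L = 6156 g cyanuric acid.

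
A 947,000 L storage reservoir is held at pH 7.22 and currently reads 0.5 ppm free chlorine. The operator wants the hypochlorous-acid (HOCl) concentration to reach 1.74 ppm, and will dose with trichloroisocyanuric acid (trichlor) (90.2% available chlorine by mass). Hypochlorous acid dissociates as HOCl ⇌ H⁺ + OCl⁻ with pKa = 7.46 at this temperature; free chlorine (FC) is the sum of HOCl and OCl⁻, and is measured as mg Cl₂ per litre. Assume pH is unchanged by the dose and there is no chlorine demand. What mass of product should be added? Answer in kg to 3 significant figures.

2.35 kg

[OCl⁻]/[HOCl] = 10^(pH − pKa) = 10^(7.22 − 7.46) = 0.5754; fraction as HOCl = 1/(1 + 0.5754) = 0.6347.
Free chlorine required for 1.74 ppm HOCl: 1.74 / 0.6347 = 2.741 ppm.
FC to add: 2.741 − 0.5 = 2.241 mg/L as Cl₂.
Cl₂ equivalent: 2.241 mg/L × 947,000 L = 2122 g.
Product at 90.2% available Cl: 2122 / 0.902 = 2353 g.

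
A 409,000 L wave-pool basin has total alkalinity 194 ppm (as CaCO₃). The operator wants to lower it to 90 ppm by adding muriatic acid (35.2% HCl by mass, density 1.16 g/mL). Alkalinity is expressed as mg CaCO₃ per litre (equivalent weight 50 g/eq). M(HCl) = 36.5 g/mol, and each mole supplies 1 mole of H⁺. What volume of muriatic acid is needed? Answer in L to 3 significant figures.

Alkalinity to neutralize: (194 − 90) = 104 mg/L as CaCO₃ × 409,000 L = 42,540 g as CaCO₃.
Equivalents of H⁺ required: 42,540 ÷ 50 g/eq = 850.7 eq = 850.7 mol HCl.
Mass of HCl: 850.7 × 36.5 = 31,050 g.
Mass of 35.2% solution: 31,050 / 0.352 = 88,210 g.
Volume: 88,210 g ÷ 1.16 g/mL = 76,050 mL.

76.0 L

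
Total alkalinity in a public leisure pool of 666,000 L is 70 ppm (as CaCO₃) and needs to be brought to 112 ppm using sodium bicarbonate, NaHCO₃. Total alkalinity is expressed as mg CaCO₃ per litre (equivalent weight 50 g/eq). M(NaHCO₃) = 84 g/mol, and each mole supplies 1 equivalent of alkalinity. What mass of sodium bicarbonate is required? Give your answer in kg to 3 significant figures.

Alkalinity to add: (112 − 70) = 42 mg/L as CaCO₃ × 666,000 L = 27,970 g as CaCO₃.
Equivalents: 27,970 g ÷ 50 g/eq = 559.4 eq.
NaHCO₃ supplies 1 eq per mole → 559.4 mol.
Mass: 559.4 mol × 84 g/mol = 46,990 g.

47.0 kg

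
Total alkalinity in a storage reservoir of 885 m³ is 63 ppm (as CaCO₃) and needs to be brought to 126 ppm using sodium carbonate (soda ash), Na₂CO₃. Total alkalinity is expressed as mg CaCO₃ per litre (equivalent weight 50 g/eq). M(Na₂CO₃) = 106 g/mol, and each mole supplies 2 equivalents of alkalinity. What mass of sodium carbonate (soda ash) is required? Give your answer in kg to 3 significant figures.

Volume: 885 m³ = 885,000 L.
Alkalinity to add: (126 − 63) = 63 mg/L as CaCO₃ × 885,000 L = 55,760 g as CaCO₃.
Equivalents: 55,760 g ÷ 50 g/eq = 1115 eq.
Each mole of Na₂CO₃ supplies 2 eq, so 1115 / 2 = 557.5 mol.
Mass: 557.5 mol × 106 g/mol = 59,100 g.

59.1 kg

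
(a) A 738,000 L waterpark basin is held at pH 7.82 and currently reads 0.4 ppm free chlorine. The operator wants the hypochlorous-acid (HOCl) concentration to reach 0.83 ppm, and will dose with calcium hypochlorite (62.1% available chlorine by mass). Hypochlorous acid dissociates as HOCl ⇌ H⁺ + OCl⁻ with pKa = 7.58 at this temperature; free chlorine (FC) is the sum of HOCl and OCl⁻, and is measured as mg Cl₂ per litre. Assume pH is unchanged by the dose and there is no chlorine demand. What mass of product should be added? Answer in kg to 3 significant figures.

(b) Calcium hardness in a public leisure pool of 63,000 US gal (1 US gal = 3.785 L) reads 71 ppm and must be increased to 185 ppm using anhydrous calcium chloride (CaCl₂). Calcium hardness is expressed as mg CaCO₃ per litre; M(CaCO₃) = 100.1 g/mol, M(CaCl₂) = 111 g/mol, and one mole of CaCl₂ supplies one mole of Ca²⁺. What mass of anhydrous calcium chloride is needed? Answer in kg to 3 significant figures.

(a) [OCl⁻]/[HOCl] = 10^(pH − pKa) = 10^(7.82 − 7.58) = 1.738; fraction as HOCl = 1/(1 + 1.738) = 0.3653.
(a) Free chlorine required for 0.83 ppm HOCl: 0.83 / 0.3653 = 2.272 ppm.
(a) FC to add: 2.272 − 0.4 = 1.872 mg/L as Cl₂.
(a) Cl₂ equivalent: 1.872 mg/L × 738,000 L = 1382 g.
(a) Product at 62.1% available Cl: 1382 / 0.621 = 2225 g.

(b) Volume: 63,000 US gal × 3.785 L/gal = 238,455 L.
(b) Hardness to add: (185 − 71) = 114 mg/L as CaCO₃ × 238,455 L = 27,180 g as CaCO₃.
(b) Moles of Ca²⁺ (1 mol Ca²⁺ ≡ 1 mol CaCO₃): 27,180 / 100.1 g/mol = 271.6 mol.
(b) Mass of CaCl₂: 271.6 × 111 = 30,140 g.

(a) 2.23 kg; (b) 30.1 kg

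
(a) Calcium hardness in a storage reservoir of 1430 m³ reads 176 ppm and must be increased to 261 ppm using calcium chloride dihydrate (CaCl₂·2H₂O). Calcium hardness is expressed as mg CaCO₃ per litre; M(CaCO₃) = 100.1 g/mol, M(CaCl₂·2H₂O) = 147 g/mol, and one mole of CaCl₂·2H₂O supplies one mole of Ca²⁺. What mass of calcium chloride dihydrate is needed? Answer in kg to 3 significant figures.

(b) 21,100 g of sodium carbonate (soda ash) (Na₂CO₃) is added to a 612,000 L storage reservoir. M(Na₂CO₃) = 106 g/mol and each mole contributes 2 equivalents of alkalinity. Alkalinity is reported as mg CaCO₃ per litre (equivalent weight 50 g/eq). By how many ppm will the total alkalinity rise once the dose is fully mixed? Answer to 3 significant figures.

(a) Volume: 1430 m³ = 1,430,000 L.
(a) Hardness to add: (261 − 176) = 85 mg/L as CaCO₃ × 1,430,000 L = 121,600 g as CaCO₃.
(a) Moles of Ca²⁺ (1 mol Ca²⁺ ≡ 1 mol CaCO₃): 121,600 / 100.1 g/mol = 1214 mol.
(a) Mass of CaCl₂·2H₂O: 1214 × 147 = 178,500 g.

(b) Moles of Na₂CO₃: 21,100 g ÷ 106 g/mol = 199.1 mol → 398.1 eq of alkalinity.
(b) As CaCO₃: 398.1 eq × 50 g/eq = 19,910 g.
(b) Rise: 19,910 g / 612,000 L × 1000 = 32.53 mg/L.

(a) 179 kg; (b) 32.5 ppm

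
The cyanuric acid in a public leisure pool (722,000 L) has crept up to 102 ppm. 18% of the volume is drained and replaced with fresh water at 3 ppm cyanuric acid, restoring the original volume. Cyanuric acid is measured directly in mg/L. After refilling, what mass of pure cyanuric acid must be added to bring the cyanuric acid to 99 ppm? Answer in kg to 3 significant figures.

10.7 kg

After draining 18% and refilling: 102 × 0.82 + 3 × 0.18 = 84.18 ppm.
Deficit to target: 99 − 84.18 = 14.82 mg/L.
Mass: 14.82 mg/L × 722,000 L = 10,700 g cyanuric acid.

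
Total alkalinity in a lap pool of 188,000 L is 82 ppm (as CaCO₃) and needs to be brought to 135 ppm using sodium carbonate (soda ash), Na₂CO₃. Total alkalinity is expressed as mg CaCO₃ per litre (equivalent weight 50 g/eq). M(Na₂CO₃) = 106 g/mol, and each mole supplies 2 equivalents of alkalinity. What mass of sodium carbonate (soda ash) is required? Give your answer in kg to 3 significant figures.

10.6 kg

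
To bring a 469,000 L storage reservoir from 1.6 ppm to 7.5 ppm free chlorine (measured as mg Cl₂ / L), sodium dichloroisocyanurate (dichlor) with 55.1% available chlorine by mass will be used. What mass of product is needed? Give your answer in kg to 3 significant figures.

5.02 kg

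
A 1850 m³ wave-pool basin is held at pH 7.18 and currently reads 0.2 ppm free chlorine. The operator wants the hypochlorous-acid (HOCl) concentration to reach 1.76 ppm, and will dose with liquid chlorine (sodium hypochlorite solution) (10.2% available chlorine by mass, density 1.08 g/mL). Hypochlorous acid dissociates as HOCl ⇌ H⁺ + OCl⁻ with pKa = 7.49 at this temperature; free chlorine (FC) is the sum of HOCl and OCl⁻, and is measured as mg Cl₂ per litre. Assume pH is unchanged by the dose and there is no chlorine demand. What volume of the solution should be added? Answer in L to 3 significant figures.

40.7 L

Volume: 1850 m³ = 1,850,000 L.
[OCl⁻]/[HOCl] = 10^(pH − pKa) = 10^(7.18 − 7.49) = 0.4898; fraction as HOCl = 1/(1 + 0.4898) = 0.6712.
Free chlorine required for 1.76 ppm HOCl: 1.76 / 0.6712 = 2.622 ppm.
FC to add: 2.622 − 0.2 = 2.422 mg/L as Cl₂.
Cl₂ equivalent: 2.422 mg/L × 1,850,000 L = 4481 g.
Product at 10.2% available Cl: 4481 / 0.102 = 43,930 g.
Volume: 43,930 g ÷ 1.08 g/mL = 40,670 mL.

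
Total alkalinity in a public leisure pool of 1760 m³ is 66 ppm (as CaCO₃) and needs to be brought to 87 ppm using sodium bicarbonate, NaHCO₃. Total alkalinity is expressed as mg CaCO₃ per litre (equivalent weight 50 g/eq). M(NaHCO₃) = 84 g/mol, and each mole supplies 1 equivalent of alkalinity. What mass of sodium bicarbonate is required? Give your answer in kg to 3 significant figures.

Volume: 1760 m³ = 1,760,000 L.
Alkalinity to add: (87 − 66) = 21 mg/L as CaCO₃ × 1,760,000 L = 36,960 g as CaCO₃.
Equivalents: 36,960 g ÷ 50 g/eq = 739.2 eq.
NaHCO₃ supplies 1 eq per mole → 739.2 mol.
Mass: 739.2 mol × 84 g/mol = 62,090 g.

62.1 kg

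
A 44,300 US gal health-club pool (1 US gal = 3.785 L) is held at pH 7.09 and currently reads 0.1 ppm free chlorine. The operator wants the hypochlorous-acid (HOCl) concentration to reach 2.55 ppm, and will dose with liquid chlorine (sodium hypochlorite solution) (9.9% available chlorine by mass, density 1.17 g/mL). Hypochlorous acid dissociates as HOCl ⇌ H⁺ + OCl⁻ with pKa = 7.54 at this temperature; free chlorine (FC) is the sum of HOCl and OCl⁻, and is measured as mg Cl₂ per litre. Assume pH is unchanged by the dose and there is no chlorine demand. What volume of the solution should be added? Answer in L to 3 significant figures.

4.86 L

Volume: 44,300 US gal × 3.785 L/gal = 167,676 L.
[OCl⁻]/[HOCl] = 10^(pH − pKa) = 10^(7.09 − 7.54) = 0.3548; fraction as HOCl = 1/(1 + 0.3548) = 0.7381.
Free chlorine required for 2.55 ppm HOCl: 2.55 / 0.7381 = 3.455 ppm.
FC to add: 3.455 − 0.1 = 3.355 mg/L as Cl₂.
Cl₂ equivalent: 3.355 mg/L × 167,676 L = 562.5 g.
Product at 9.9% available Cl: 562.5 / 0.099 = 5682 g.
Volume: 5682 g ÷ 1.17 g/mL = 4856 mL.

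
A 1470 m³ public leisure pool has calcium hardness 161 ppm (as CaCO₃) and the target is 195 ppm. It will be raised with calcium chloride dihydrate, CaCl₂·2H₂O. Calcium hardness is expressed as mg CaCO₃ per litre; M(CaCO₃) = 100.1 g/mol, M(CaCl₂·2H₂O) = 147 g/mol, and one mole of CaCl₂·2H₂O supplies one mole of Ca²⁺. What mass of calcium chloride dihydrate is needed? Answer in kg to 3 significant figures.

Volume: 1470 m³ = 1,470,000 L.
Hardness to add: (195 − 161) = 34 mg/L as CaCO₃ × 1,470,000 L = 49,980 g as CaCO₃.
Moles of Ca²⁺ (1 mol Ca²⁺ ≡ 1 mol CaCO₃): 49,980 / 100.1 g/mol = 499.3 mol.
Mass of CaCl₂·2H₂O: 499.3 × 147 = 73,400 g.

73.4 kg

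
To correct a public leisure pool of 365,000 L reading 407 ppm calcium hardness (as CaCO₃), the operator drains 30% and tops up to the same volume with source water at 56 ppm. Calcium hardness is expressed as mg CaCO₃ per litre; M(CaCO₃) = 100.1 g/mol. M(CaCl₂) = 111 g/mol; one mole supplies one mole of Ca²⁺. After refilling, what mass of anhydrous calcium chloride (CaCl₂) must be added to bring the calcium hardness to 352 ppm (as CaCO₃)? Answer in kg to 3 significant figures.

After draining 30% and refilling: 407 × 0.70 + 56 × 0.30 = 301.7 ppm.
Deficit to target: 352 − 301.7 = 50.3 mg/L.
As CaCO₃: 50.3 mg/L × 365,000 L = 18,360 g; ÷ 100.1 = 183.4 mol Ca²⁺.
Mass: 183.4 × 111 = 20,360 g.

20.4 kg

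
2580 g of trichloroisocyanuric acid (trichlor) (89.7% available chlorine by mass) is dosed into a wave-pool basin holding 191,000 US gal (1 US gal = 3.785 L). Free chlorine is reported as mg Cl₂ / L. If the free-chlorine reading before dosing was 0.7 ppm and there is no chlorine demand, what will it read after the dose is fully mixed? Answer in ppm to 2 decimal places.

3.90 ppm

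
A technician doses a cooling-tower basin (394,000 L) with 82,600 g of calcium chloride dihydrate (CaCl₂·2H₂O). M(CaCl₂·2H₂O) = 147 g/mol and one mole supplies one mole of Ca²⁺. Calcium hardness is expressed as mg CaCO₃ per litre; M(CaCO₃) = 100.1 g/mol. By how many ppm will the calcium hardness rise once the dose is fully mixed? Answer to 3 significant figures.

Moles of Ca²⁺: 82,600 g ÷ 147 g/mol = 561.9 mol.
As CaCO₃: 561.9 mol × 100.1 g/mol = 56,250 g.
Rise: 56,250 g / 394,000 L × 1000 = 142.8 mg/L.

143 ppm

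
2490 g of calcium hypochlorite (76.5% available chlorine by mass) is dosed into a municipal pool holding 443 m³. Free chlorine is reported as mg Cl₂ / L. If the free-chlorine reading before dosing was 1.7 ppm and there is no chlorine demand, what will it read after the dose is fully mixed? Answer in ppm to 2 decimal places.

6.00 ppm

Volume: 443 m³ = 443,000 L.
Available chlorine delivered: 2490 g × 0.765 = 1905 g as Cl₂.
Concentration rise: 1905 g / 443,000 L = 4.3 mg/L = 4.30 ppm.
Final FC: 1.7 + 4.30 = 6.00 ppm.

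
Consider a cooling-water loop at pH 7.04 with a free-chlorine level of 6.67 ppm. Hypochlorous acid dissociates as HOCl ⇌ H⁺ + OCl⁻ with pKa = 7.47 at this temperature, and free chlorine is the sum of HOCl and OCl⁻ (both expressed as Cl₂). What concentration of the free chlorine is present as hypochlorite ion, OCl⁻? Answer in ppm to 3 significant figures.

1.81 ppm

[OCl⁻]/[HOCl] = 10^(pH − pKa) = 10^(7.04 − 7.47) = 10^-0.43 = 0.3715.
Fraction as HOCl = 1 / (1 + 0.3715) = 0.7291.
OCl⁻ = (1 − 0.7291) × 6.67 ppm = 1.807 ppm.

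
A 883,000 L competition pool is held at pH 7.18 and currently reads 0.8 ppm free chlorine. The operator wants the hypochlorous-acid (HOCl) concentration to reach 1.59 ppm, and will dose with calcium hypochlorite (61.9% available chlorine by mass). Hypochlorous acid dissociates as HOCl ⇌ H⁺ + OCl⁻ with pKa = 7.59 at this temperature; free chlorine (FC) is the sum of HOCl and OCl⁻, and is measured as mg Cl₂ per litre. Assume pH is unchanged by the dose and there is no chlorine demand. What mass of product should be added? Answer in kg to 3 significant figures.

2.01 kg

[OCl⁻]/[HOCl] = 10^(pH − pKa) = 10^(7.18 − 7.59) = 0.389; fraction as HOCl = 1/(1 + 0.389) = 0.7199.
Free chlorine required for 1.59 ppm HOCl: 1.59 / 0.7199 = 2.209 ppm.
FC to add: 2.209 − 0.8 = 1.409 mg/L as Cl₂.
Cl₂ equivalent: 1.409 mg/L × 883,000 L = 1244 g.
Product at 61.9% available Cl: 1244 / 0.619 = 2009 g.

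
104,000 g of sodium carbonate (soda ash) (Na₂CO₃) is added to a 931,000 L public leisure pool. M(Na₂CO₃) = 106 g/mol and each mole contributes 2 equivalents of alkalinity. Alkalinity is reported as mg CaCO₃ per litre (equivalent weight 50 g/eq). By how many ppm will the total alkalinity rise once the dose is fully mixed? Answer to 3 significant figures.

105 ppm

Moles of Na₂CO₃: 104,000 g ÷ 106 g/mol = 981.1 mol → 1962 eq of alkalinity.
As CaCO₃: 1962 eq × 50 g/eq = 98,110 g.
Rise: 98,110 g / 931,000 L × 1000 = 105.4 mg/L.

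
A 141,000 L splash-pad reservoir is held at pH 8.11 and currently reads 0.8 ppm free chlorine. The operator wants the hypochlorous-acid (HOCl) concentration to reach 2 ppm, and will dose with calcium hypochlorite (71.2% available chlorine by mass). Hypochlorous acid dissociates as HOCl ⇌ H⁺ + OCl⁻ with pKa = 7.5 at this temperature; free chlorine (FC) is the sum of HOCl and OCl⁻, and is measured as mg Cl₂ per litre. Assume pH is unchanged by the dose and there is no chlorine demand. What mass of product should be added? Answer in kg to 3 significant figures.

1.85 kg

[OCl⁻]/[HOCl] = 10^(pH − pKa) = 10^(8.11 − 7.5) = 4.074; fraction as HOCl = 1/(1 + 4.074) = 0.1971.
Free chlorine required for 2 ppm HOCl: 2 / 0.1971 = 10.15 ppm.
FC to add: 10.15 − 0.8 = 9.348 mg/L as Cl₂.
Cl₂ equivalent: 9.348 mg/L × 141,000 L = 1318 g.
Product at 71.2% available Cl: 1318 / 0.712 = 1851 g.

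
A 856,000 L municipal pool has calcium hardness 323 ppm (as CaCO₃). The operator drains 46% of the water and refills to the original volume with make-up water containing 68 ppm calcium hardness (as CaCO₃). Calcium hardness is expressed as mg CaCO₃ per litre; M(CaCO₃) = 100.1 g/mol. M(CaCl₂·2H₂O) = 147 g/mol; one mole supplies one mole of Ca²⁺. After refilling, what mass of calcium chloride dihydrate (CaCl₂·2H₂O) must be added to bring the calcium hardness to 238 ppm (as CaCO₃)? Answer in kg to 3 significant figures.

After draining 46% and refilling: 323 × 0.54 + 68 × 0.46 = 205.7 ppm.
Deficit to target: 238 − 205.7 = 32.3 mg/L.
As CaCO₃: 32.3 mg/L × 856,000 L = 27,650 g; ÷ 100.1 = 276.2 mol Ca²⁺.
Mass: 276.2 × 147 = 40,600 g.

40.6 kg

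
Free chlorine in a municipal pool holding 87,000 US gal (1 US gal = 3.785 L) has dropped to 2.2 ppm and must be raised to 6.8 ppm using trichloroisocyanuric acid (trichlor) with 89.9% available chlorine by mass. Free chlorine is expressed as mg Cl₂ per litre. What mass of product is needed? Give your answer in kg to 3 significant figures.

1.68 kg

Volume: 87,000 US gal × 3.785 L/gal = 329,295 L.
Chlorine deficit: 6.8 − 2.2 = 4.6 ppm = 4.6 mg/L as Cl₂.
Cl₂ equivalent needed: 4.6 mg/L × 329,295 L = 1,515,000 mg = 1515 g.
Product at 89.9% available chlorine: 1515 / 0.899 = 1685 g.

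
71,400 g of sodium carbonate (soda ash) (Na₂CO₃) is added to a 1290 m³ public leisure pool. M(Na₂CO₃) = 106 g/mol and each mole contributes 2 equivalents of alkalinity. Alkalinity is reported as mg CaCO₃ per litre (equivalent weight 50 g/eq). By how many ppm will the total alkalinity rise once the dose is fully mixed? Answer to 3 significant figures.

52.2 ppm

Volume: 1290 m³ = 1,290,000 L.
Moles of Na₂CO₃: 71,400 g ÷ 106 g/mol = 673.6 mol → 1347 eq of alkalinity.
As CaCO₃: 1347 eq × 50 g/eq = 67,360 g.
Rise: 67,360 g / 1,290,000 L × 1000 = 52.22 mg/L.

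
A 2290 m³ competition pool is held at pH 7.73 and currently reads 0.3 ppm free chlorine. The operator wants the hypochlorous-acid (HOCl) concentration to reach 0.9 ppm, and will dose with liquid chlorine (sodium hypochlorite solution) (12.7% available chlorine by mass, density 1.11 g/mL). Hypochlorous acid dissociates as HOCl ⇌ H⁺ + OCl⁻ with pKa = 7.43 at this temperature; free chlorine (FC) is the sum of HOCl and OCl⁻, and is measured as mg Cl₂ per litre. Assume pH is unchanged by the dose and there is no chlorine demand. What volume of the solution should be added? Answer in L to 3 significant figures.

38.9 L

Volume: 2290 m³ = 2,290,000 L.
[OCl⁻]/[HOCl] = 10^(pH − pKa) = 10^(7.73 − 7.43) = 1.995; fraction as HOCl = 1/(1 + 1.995) = 0.3339.
Free chlorine required for 0.9 ppm HOCl: 0.9 / 0.3339 = 2.696 ppm.
FC to add: 2.696 − 0.3 = 2.396 mg/L as Cl₂.
Cl₂ equivalent: 2.396 mg/L × 2,290,000 L = 5486 g.
Product at 12.7% available Cl: 5486 / 0.127 = 43,200 g.
Volume: 43,200 g ÷ 1.11 g/mL = 38,920 mL.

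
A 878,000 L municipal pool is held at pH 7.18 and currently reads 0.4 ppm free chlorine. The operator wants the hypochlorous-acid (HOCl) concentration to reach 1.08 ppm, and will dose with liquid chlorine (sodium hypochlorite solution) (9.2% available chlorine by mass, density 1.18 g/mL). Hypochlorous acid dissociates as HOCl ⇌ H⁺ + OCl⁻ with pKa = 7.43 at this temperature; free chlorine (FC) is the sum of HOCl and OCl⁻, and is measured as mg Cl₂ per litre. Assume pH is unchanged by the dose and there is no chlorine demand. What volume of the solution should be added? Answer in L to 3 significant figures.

[OCl⁻]/[HOCl] = 10^(pH − pKa) = 10^(7.18 − 7.43) = 0.5623; fraction as HOCl = 1/(1 + 0.5623) = 0.6401.
Free chlorine required for 1.08 ppm HOCl: 1.08 / 0.6401 = 1.687 ppm.
FC to add: 1.687 − 0.4 = 1.287 mg/L as Cl₂.
Cl₂ equivalent: 1.287 mg/L × 878,000 L = 1130 g.
Product at 9.2% available Cl: 1130 / 0.092 = 12,290 g.
Volume: 12,290 g ÷ 1.18 g/mL = 10,410 mL.

10.4 L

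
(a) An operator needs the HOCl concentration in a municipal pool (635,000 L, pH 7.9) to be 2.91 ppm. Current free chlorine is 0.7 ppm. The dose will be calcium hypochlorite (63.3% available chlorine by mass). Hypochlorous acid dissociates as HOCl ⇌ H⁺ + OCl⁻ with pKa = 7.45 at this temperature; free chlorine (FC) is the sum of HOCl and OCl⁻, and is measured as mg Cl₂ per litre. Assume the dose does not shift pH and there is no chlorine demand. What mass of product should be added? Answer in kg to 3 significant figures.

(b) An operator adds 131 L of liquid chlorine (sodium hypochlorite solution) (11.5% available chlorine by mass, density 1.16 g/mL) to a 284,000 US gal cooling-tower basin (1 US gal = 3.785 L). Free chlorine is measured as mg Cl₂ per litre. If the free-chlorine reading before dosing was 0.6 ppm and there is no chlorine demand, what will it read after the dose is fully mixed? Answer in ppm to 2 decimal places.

(a) 10.4 kg; (b) 16.86 ppm

(a) [OCl⁻]/[HOCl] = 10^(pH − pKa) = 10^(7.9 − 7.45) = 2.818; fraction as HOCl = 1/(1 + 2.818) = 0.2619.
(a) Free chlorine required for 2.91 ppm HOCl: 2.91 / 0.2619 = 11.11 ppm.
(a) FC to add: 11.11 − 0.7 = 10.41 mg/L as Cl₂.
(a) Cl₂ equivalent: 10.41 mg/L × 635,000 L = 6611 g.
(a) Product at 63.3% available Cl: 6611 / 0.633 = 10,440 g.

(b) Volume: 284,000 US gal × 3.785 L/gal = 1,074,940 L.
(b) Mass of solution: 131 L × 1000 mL/L × 1.16 g/mL = 152,000 g.
(b) Available chlorine delivered: 152,000 g × 0.115 = 17,480 g as Cl₂.
(b) Concentration rise: 17,480 g / 1,074,940 L = 16.26 mg/L = 16.26 ppm.
(b) Final FC: 0.6 + 16.26 = 16.86 ppm.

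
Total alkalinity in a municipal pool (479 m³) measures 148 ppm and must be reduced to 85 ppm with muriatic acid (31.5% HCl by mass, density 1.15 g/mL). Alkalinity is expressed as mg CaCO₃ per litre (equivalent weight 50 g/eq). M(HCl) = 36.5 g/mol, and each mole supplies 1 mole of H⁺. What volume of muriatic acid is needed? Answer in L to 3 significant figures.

60.8 L

Volume: 479 m³ = 479,000 L.
Alkalinity to neutralize: (148 − 85) = 63 mg/L as CaCO₃ × 479,000 L = 30,180 g as CaCO₃.
Equivalents of H⁺ required: 30,180 ÷ 50 g/eq = 603.5 eq = 603.5 mol HCl.
Mass of HCl: 603.5 × 36.5 = 22,030 g.
Mass of 31.5% solution: 22,030 / 0.315 = 69,930 g.
Volume: 69,930 g ÷ 1.15 g/mL = 60,810 mL.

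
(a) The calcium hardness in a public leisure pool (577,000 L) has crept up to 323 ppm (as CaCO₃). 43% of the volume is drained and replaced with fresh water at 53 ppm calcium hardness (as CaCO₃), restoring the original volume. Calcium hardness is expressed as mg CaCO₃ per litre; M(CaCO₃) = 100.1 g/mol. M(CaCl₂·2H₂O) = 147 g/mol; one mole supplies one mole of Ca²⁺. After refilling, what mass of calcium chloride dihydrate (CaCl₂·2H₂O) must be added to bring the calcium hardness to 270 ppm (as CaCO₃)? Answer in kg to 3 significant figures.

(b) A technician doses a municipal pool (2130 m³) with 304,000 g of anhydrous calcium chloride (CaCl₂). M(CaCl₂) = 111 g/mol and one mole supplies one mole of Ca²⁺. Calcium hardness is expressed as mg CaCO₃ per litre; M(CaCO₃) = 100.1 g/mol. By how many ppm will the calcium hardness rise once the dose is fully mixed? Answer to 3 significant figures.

(a) After draining 43% and refilling: 323 × 0.57 + 53 × 0.43 = 206.9 ppm.
(a) Deficit to target: 270 − 206.9 = 63.1 mg/L.
(a) As CaCO₃: 63.1 mg/L × 577,000 L = 36,410 g; ÷ 100.1 = 363.7 mol Ca²⁺.
(a) Mass: 363.7 × 147 = 53,470 g.

(b) Volume: 2130 m³ = 2,130,000 L.
(b) Moles of Ca²⁺: 304,000 g ÷ 111 g/mol = 2739 mol.
(b) As CaCO₃: 2739 mol × 100.1 g/mol = 274,100 g.
(b) Rise: 274,100 g / 2,130,000 L × 1000 = 128.7 mg/L.

(a) 53.5 kg; (b) 129 ppm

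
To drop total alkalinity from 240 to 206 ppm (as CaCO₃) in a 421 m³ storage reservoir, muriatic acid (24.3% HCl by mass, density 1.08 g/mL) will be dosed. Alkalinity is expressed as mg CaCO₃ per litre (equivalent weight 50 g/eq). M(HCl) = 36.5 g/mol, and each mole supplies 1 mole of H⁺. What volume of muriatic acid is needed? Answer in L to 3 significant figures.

Volume: 421 m³ = 421,000 L.
Alkalinity to neutralize: (240 − 206) = 34 mg/L as CaCO₃ × 421,000 L = 14,310 g as CaCO₃.
Equivalents of H⁺ required: 14,310 ÷ 50 g/eq = 286.3 eq = 286.3 mol HCl.
Mass of HCl: 286.3 × 36.5 = 10,450 g.
Mass of 24.3% solution: 10,450 / 0.243 = 43,000 g.
Volume: 43,000 g ÷ 1.08 g/mL = 39,820 mL.

39.8 L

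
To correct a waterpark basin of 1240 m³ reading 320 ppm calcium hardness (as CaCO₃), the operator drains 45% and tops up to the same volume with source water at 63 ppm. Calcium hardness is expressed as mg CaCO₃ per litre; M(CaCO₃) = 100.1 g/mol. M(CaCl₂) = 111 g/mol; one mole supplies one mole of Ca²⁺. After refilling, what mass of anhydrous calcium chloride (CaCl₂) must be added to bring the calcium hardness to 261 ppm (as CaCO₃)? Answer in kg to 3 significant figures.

Volume: 1240 m³ = 1,240,000 L.
After draining 45% and refilling: 320 × 0.55 + 63 × 0.45 = 204.35 ppm.
Deficit to target: 261 − 204.35 = 56.65 mg/L.
As CaCO₃: 56.65 mg/L × 1,240,000 L = 70,250 g; ÷ 100.1 = 701.8 mol Ca²⁺.
Mass: 701.8 × 111 = 77,900 g.

77.9 kg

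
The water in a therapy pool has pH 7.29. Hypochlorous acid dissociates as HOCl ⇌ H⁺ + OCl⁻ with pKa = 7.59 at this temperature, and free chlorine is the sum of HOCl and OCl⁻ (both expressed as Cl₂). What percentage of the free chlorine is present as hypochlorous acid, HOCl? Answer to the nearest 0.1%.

[OCl⁻]/[HOCl] = 10^(pH − pKa) = 10^(7.29 − 7.59) = 10^-0.30 = 0.5012.
Fraction as HOCl = 1 / (1 + 0.5012) = 0.6661.

66.6%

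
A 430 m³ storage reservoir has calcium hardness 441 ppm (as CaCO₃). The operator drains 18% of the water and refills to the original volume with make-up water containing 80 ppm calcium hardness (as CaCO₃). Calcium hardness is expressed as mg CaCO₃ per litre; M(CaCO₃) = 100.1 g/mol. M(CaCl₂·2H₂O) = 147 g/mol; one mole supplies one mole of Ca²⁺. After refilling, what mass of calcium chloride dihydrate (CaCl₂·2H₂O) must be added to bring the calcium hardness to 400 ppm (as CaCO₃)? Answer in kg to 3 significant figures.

Volume: 430 m³ = 430,000 L.
After draining 18% and refilling: 441 × 0.82 + 80 × 0.18 = 376.02 ppm.
Deficit to target: 400 − 376.02 = 23.98 mg/L.
As CaCO₃: 23.98 mg/L × 430,000 L = 10,310 g; ÷ 100.1 = 103 mol Ca²⁺.
Mass: 103 × 147 = 15,140 g.

15.1 kg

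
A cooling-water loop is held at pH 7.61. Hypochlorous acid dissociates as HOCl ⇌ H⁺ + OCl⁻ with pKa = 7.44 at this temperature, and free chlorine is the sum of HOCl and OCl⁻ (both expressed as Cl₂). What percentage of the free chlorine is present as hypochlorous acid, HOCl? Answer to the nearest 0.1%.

[OCl⁻]/[HOCl] = 10^(pH − pKa) = 10^(7.61 − 7.44) = 10^0.17 = 1.479.
Fraction as HOCl = 1 / (1 + 1.479) = 0.4034.

40.3%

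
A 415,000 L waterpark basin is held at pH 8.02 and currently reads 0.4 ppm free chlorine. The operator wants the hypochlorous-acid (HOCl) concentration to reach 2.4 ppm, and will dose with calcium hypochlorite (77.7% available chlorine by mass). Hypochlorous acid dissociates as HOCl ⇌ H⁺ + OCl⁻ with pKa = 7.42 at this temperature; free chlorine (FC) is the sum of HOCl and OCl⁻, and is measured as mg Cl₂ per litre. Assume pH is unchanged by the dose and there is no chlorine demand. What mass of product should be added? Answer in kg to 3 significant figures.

6.17 kg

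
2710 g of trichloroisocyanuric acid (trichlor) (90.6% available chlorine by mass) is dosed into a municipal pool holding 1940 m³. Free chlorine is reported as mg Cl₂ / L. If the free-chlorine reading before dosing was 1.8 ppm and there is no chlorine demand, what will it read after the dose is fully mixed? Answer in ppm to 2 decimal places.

3.07 ppm

Volume: 1940 m³ = 1,940,000 L.
Available chlorine delivered: 2710 g × 0.906 = 2455 g as Cl₂.
Concentration rise: 2455 g / 1,940,000 L = 1.266 mg/L = 1.27 ppm.
Final FC: 1.8 + 1.27 = 3.07 ppm.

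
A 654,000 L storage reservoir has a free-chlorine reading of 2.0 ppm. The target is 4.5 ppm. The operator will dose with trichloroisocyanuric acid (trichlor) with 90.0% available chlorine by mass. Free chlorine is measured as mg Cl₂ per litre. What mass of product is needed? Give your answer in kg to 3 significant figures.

1.82 kg

Chlorine deficit: 4.5 − 2.0 = 2.5 ppm = 2.5 mg/L as Cl₂.
Cl₂ equivalent needed: 2.5 mg/L × 654,000 L = 1,635,000 mg = 1635 g.
Product at 90.0% available chlorine: 1635 / 0.9 = 1817 g.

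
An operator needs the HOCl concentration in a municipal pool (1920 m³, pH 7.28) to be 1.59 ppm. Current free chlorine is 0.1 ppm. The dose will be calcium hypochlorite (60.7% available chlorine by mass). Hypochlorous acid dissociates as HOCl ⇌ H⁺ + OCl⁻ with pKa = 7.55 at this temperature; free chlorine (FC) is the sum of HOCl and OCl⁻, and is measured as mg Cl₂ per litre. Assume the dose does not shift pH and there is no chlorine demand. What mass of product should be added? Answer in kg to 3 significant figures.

Volume: 1920 m³ = 1,920,000 L.
[OCl⁻]/[HOCl] = 10^(pH − pKa) = 10^(7.28 − 7.55) = 0.537; fraction as HOCl = 1/(1 + 0.537) = 0.6506.
Free chlorine required for 1.59 ppm HOCl: 1.59 / 0.6506 = 2.444 ppm.
FC to add: 2.444 − 0.1 = 2.344 mg/L as Cl₂.
Cl₂ equivalent: 2.344 mg/L × 1,920,000 L = 4500 g.
Product at 60.7% available Cl: 4500 / 0.607 = 7414 g.

7.41 kg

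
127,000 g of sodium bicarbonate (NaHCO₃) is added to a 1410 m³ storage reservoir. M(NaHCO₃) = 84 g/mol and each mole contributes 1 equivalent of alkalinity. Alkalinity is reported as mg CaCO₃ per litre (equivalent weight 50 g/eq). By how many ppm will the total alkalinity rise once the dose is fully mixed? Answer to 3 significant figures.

53.6 ppm

Volume: 1410 m³ = 1,410,000 L.
Moles of NaHCO₃: 127,000 g ÷ 84 g/mol = 1512 mol → 1512 eq of alkalinity.
As CaCO₃: 1512 eq × 50 g/eq = 75,600 g.
Rise: 75,600 g / 1,410,000 L × 1000 = 53.61 mg/L.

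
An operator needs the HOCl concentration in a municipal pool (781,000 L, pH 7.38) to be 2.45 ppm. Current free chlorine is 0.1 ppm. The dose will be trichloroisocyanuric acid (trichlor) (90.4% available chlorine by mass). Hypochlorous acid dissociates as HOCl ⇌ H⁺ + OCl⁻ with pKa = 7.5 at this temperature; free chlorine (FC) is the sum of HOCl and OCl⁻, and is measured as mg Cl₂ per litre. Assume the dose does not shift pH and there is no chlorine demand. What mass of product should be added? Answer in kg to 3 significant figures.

[OCl⁻]/[HOCl] = 10^(pH − pKa) = 10^(7.38 − 7.5) = 0.7586; fraction as HOCl = 1/(1 + 0.7586) = 0.5686.
Free chlorine required for 2.45 ppm HOCl: 2.45 / 0.5686 = 4.309 ppm.
FC to add: 4.309 − 0.1 = 4.209 mg/L as Cl₂.
Cl₂ equivalent: 4.209 mg/L × 781,000 L = 3287 g.
Product at 90.4% available Cl: 3287 / 0.904 = 3636 g.

3.64 kg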